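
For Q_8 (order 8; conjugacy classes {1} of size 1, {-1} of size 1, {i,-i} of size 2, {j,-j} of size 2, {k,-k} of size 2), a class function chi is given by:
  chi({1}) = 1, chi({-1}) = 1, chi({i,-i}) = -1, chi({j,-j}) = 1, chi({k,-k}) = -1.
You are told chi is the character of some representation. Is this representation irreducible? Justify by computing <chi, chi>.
Irreducible: <chi, chi> = 1.

Working: <chi, chi> = (1/|G|) sum_C |C| * |chi(C)|^2 = (1/8)[1*|1|^2 + 1*|1|^2 + 2*|-1|^2 + 2*|1|^2 + 2*|-1|^2]
  = (1/8)[(1) + (1) + (2) + (2) + (2)] = 8/8 = 1.
A character is irreducible iff <chi, chi> = 1, so this representation is irreducible.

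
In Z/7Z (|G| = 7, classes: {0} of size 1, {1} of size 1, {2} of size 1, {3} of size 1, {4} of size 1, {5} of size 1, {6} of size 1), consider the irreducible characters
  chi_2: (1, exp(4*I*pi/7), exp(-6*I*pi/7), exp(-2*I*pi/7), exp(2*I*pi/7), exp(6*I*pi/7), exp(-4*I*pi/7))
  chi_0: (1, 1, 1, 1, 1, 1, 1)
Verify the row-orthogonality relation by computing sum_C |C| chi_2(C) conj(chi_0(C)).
Sum = 0; so <chi_2, chi_0> = 0 (distinct irreducibles are orthogonal).

Derivation: Compute term by term over conjugacy classes (|C| * chi_2(C) * conj(chi_0(C))):
  1*(1)*conj(1) + 1*(exp(4*I*pi/7))*conj(1) + 1*(exp(-6*I*pi/7))*conj(1) + 1*(exp(-2*I*pi/7))*conj(1) + 1*(exp(2*I*pi/7))*conj(1) + 1*(exp(6*I*pi/7))*conj(1) + 1*(exp(-4*I*pi/7))*conj(1)
  = (1) + (exp(4*I*pi/7)) + (exp(-6*I*pi/7)) + (exp(-2*I*pi/7)) + (exp(2*I*pi/7)) + (exp(6*I*pi/7)) + (exp(-4*I*pi/7))
  = 0.
(Exp terms are combined using exp(i*s)*conj(exp(i*t)) = exp(i*(s-t)), and sums of them are collapsed using the identity that for every m > 1 the m distinct m-th roots of unity sum to 0, e.g. 1 + exp(2*I*pi/3) + exp(-2*I*pi/3) = 0.)
Dividing by |G| = 7 gives 0/7 = 0, matching the row-orthogonality relation <chi_2, chi_0> = [chi_2 = chi_0].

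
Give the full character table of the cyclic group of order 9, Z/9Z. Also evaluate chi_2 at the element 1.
Character table of Z/9Z (irreps indexed chi_0,...,chi_8 with chi_k(m) = zeta_9^(k*m), zeta_9 = exp(2*pi*i/9)):
  irrep \ class  {0} (size 1)  {1} (size 1)    {2} (size 1)    {3} (size 1)    {4} (size 1)    {5} (size 1)    {6} (size 1)    {7} (size 1)    {8} (size 1)  
  chi_0          1             1               1               1               1               1               1               1               1             
  chi_1          1             exp(2*I*pi/9)   exp(4*I*pi/9)   exp(2*I*pi/3)   exp(8*I*pi/9)   exp(-8*I*pi/9)  exp(-2*I*pi/3)  exp(-4*I*pi/9)  exp(-2*I*pi/9)
  chi_2          1             exp(4*I*pi/9)   exp(8*I*pi/9)   exp(-2*I*pi/3)  exp(-2*I*pi/9)  exp(2*I*pi/9)   exp(2*I*pi/3)   exp(-8*I*pi/9)  exp(-4*I*pi/9)
  chi_3          1             exp(2*I*pi/3)   exp(-2*I*pi/3)  1               exp(2*I*pi/3)   exp(-2*I*pi/3)  1               exp(2*I*pi/3)   exp(-2*I*pi/3)
  chi_4          1             exp(8*I*pi/9)   exp(-2*I*pi/9)  exp(2*I*pi/3)   exp(-4*I*pi/9)  exp(4*I*pi/9)   exp(-2*I*pi/3)  exp(2*I*pi/9)   exp(-8*I*pi/9)
  chi_5          1             exp(-8*I*pi/9)  exp(2*I*pi/9)   exp(-2*I*pi/3)  exp(4*I*pi/9)   exp(-4*I*pi/9)  exp(2*I*pi/3)   exp(-2*I*pi/9)  exp(8*I*pi/9) 
  chi_6          1             exp(-2*I*pi/3)  exp(2*I*pi/3)   1               exp(-2*I*pi/3)  exp(2*I*pi/3)   1               exp(-2*I*pi/3)  exp(2*I*pi/3) 
  chi_7          1             exp(-4*I*pi/9)  exp(-8*I*pi/9)  exp(2*I*pi/3)   exp(2*I*pi/9)   exp(-2*I*pi/9)  exp(-2*I*pi/3)  exp(8*I*pi/9)   exp(4*I*pi/9) 
  chi_8          1             exp(-2*I*pi/9)  exp(-4*I*pi/9)  exp(-2*I*pi/3)  exp(-8*I*pi/9)  exp(8*I*pi/9)   exp(2*I*pi/3)   exp(4*I*pi/9)   exp(2*I*pi/9) 

Spot check: chi_2(1) = zeta_9^(2*1) = zeta_9^2 = exp(4*I*pi/9).

Justification: Z/9Z is abelian, so all 9 irreducible complex representations are 1-dimensional. They are given by chi_k(m) = zeta_9^(k*m) for k = 0,...,8. Row orthogonality: sum_m chi_k(m) conj(chi_l(m)) = 9 * [k = l].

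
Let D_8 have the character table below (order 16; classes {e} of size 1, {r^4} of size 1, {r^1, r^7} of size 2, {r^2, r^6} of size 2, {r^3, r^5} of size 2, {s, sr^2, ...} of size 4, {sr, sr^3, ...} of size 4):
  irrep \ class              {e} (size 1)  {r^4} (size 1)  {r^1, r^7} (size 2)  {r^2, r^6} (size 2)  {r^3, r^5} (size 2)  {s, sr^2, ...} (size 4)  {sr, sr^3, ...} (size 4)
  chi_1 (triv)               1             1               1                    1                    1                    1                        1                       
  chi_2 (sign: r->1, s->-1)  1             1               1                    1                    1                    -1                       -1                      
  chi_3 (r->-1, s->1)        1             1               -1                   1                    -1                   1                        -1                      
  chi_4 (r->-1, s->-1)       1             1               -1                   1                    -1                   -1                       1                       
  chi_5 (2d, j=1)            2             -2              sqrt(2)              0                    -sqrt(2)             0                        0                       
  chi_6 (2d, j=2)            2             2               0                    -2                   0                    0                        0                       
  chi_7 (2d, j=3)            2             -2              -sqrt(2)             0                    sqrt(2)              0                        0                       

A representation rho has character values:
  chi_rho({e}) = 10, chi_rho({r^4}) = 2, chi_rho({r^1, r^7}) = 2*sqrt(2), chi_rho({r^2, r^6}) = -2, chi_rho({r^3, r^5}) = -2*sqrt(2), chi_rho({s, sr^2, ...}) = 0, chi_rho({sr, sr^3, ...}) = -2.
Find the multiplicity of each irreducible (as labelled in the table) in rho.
Multiplicities: chi_1: 0, chi_2: 1, chi_3: 1, chi_4: 0, chi_5: 2, chi_6: 2, chi_7: 0.

Argument: Use <chi_rho, chi> = (1/|G|) sum_C |C| * chi_rho(C) * conj(chi(C)) with |G| = 16 for each irreducible chi in the table:
  <chi_rho, chi_1> = (1/16)[1*(10)*conj(1) + 1*(2)*conj(1) + 2*(2*sqrt(2))*conj(1) + 2*(-2)*conj(1) + 2*(-2*sqrt(2))*conj(1) + 4*(0)*conj(1) + 4*(-2)*conj(1)]
      = (1/16)[(10) + (2) + (4*sqrt(2)) + (-4) + (-4*sqrt(2)) + (0) + (-8)] = 0/16 = 0
  <chi_rho, chi_2> = (1/16)[1*(10)*conj(1) + 1*(2)*conj(1) + 2*(2*sqrt(2))*conj(1) + 2*(-2)*conj(1) + 2*(-2*sqrt(2))*conj(1) + 4*(0)*conj(-1) + 4*(-2)*conj(-1)]
      = (1/16)[(10) + (2) + (4*sqrt(2)) + (-4) + (-4*sqrt(2)) + (0) + (8)] = 16/16 = 1
  <chi_rho, chi_3> = (1/16)[1*(10)*conj(1) + 1*(2)*conj(1) + 2*(2*sqrt(2))*conj(-1) + 2*(-2)*conj(1) + 2*(-2*sqrt(2))*conj(-1) + 4*(0)*conj(1) + 4*(-2)*conj(-1)]
      = (1/16)[(10) + (2) + (-4*sqrt(2)) + (-4) + (4*sqrt(2)) + (0) + (8)] = 16/16 = 1
  <chi_rho, chi_4> = (1/16)[1*(10)*conj(1) + 1*(2)*conj(1) + 2*(2*sqrt(2))*conj(-1) + 2*(-2)*conj(1) + 2*(-2*sqrt(2))*conj(-1) + 4*(0)*conj(-1) + 4*(-2)*conj(1)]
      = (1/16)[(10) + (2) + (-4*sqrt(2)) + (-4) + (4*sqrt(2)) + (0) + (-8)] = 0/16 = 0
  <chi_rho, chi_5> = (1/16)[1*(10)*conj(2) + 1*(2)*conj(-2) + 2*(2*sqrt(2))*conj(sqrt(2)) + 2*(-2)*conj(0) + 2*(-2*sqrt(2))*conj(-sqrt(2)) + 4*(0)*conj(0) + 4*(-2)*conj(0)]
      = (1/16)[(20) + (-4) + (8) + (0) + (8) + (0) + (0)] = 32/16 = 2
  <chi_rho, chi_6> = (1/16)[1*(10)*conj(2) + 1*(2)*conj(2) + 2*(2*sqrt(2))*conj(0) + 2*(-2)*conj(-2) + 2*(-2*sqrt(2))*conj(0) + 4*(0)*conj(0) + 4*(-2)*conj(0)]
      = (1/16)[(20) + (4) + (0) + (8) + (0) + (0) + (0)] = 32/16 = 2
  <chi_rho, chi_7> = (1/16)[1*(10)*conj(2) + 1*(2)*conj(-2) + 2*(2*sqrt(2))*conj(-sqrt(2)) + 2*(-2)*conj(0) + 2*(-2*sqrt(2))*conj(sqrt(2)) + 4*(0)*conj(0) + 4*(-2)*conj(0)]
      = (1/16)[(20) + (-4) + (-8) + (0) + (-8) + (0) + (0)] = 0/16 = 0
Dimension check: dim(rho) = sum (mult * dim) = 0*1 + 1*1 + 1*1 + 0*1 + 2*2 + 2*2 + 0*2 = 10 = chi_rho(e) = 10.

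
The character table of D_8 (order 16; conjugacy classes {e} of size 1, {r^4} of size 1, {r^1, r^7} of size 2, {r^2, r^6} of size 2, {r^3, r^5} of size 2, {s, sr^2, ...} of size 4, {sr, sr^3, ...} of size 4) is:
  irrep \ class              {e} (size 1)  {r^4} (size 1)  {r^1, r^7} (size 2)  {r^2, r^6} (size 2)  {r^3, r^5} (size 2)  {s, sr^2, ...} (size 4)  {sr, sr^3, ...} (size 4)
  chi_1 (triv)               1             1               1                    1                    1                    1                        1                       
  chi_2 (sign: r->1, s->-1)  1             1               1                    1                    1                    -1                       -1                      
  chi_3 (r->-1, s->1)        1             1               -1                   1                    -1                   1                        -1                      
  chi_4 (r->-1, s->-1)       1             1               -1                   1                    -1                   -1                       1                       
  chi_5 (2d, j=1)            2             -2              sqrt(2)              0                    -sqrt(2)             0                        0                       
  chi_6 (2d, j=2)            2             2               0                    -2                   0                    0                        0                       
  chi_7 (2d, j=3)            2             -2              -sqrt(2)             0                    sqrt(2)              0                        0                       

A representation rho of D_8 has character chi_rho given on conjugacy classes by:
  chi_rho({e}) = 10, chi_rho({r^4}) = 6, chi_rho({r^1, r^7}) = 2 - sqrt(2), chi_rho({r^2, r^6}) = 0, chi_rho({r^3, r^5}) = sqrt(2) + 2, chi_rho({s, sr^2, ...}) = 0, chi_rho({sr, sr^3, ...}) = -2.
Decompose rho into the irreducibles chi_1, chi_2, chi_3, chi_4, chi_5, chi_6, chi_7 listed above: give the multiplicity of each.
Multiplicities: chi_1: 1, chi_2: 2, chi_3: 1, chi_4: 0, chi_5: 0, chi_6: 2, chi_7: 1.

Details: Use <chi_rho, chi> = (1/|G|) sum_C |C| * chi_rho(C) * conj(chi(C)) with |G| = 16 for each irreducible chi in the table:
  <chi_rho, chi_1> = (1/16)[1*(10)*conj(1) + 1*(6)*conj(1) + 2*(2 - sqrt(2))*conj(1) + 2*(0)*conj(1) + 2*(sqrt(2) + 2)*conj(1) + 4*(0)*conj(1) + 4*(-2)*conj(1)]
      = (1/16)[(10) + (6) + (4 - 2*sqrt(2)) + (0) + (2*sqrt(2) + 4) + (0) + (-8)] = 16/16 = 1
  <chi_rho, chi_2> = (1/16)[1*(10)*conj(1) + 1*(6)*conj(1) + 2*(2 - sqrt(2))*conj(1) + 2*(0)*conj(1) + 2*(sqrt(2) + 2)*conj(1) + 4*(0)*conj(-1) + 4*(-2)*conj(-1)]
      = (1/16)[(10) + (6) + (4 - 2*sqrt(2)) + (0) + (2*sqrt(2) + 4) + (0) + (8)] = 32/16 = 2
  <chi_rho, chi_3> = (1/16)[1*(10)*conj(1) + 1*(6)*conj(1) + 2*(2 - sqrt(2))*conj(-1) + 2*(0)*conj(1) + 2*(sqrt(2) + 2)*conj(-1) + 4*(0)*conj(1) + 4*(-2)*conj(-1)]
      = (1/16)[(10) + (6) + (-4 + 2*sqrt(2)) + (0) + (-4 - 2*sqrt(2)) + (0) + (8)] = 16/16 = 1
  <chi_rho, chi_4> = (1/16)[1*(10)*conj(1) + 1*(6)*conj(1) + 2*(2 - sqrt(2))*conj(-1) + 2*(0)*conj(1) + 2*(sqrt(2) + 2)*conj(-1) + 4*(0)*conj(-1) + 4*(-2)*conj(1)]
      = (1/16)[(10) + (6) + (-4 + 2*sqrt(2)) + (0) + (-4 - 2*sqrt(2)) + (0) + (-8)] = 0/16 = 0
  <chi_rho, chi_5> = (1/16)[1*(10)*conj(2) + 1*(6)*conj(-2) + 2*(2 - sqrt(2))*conj(sqrt(2)) + 2*(0)*conj(0) + 2*(sqrt(2) + 2)*conj(-sqrt(2)) + 4*(0)*conj(0) + 4*(-2)*conj(0)]
      = (1/16)[(20) + (-12) + (-4 + 4*sqrt(2)) + (0) + (-4*sqrt(2) - 4) + (0) + (0)] = 0/16 = 0
  <chi_rho, chi_6> = (1/16)[1*(10)*conj(2) + 1*(6)*conj(2) + 2*(2 - sqrt(2))*conj(0) + 2*(0)*conj(-2) + 2*(sqrt(2) + 2)*conj(0) + 4*(0)*conj(0) + 4*(-2)*conj(0)]
      = (1/16)[(20) + (12) + (0) + (0) + (0) + (0) + (0)] = 32/16 = 2
  <chi_rho, chi_7> = (1/16)[1*(10)*conj(2) + 1*(6)*conj(-2) + 2*(2 - sqrt(2))*conj(-sqrt(2)) + 2*(0)*conj(0) + 2*(sqrt(2) + 2)*conj(sqrt(2)) + 4*(0)*conj(0) + 4*(-2)*conj(0)]
      = (1/16)[(20) + (-12) + (4 - 4*sqrt(2)) + (0) + (4 + 4*sqrt(2)) + (0) + (0)] = 16/16 = 1
Dimension check: dim(rho) = sum (mult * dim) = 1*1 + 2*1 + 1*1 + 0*1 + 0*2 + 2*2 + 1*2 = 10 = chi_rho(e) = 10.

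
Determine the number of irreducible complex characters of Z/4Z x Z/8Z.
32

Details: The number of irreducible complex representations of a finite group equals its number of conjugacy classes. Z/4Z x Z/8Z is abelian of order 32, so every element is its own conjugacy class: 32 classes, so Z/4Z x Z/8Z (order 32) has exactly 32 irreducible complex representations.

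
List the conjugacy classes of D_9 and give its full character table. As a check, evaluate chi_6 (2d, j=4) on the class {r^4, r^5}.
Conjugacy classes: {e} of size 1, {r^1, r^8} of size 2, {r^2, r^7} of size 2, {r^3, r^6} of size 2, {r^4, r^5} of size 2, {s, sr, ..., sr^8} of size 9.
Character table:
  irrep \ class              {e} (size 1)  {r^1, r^8} (size 2)  {r^2, r^7} (size 2)  {r^3, r^6} (size 2)  {r^4, r^5} (size 2)  {s, sr, ..., sr^8} (size 9)
  chi_1 (triv)               1             1                    1                    1                    1                    1                          
  chi_2 (sign: r->1, s->-1)  1             1                    1                    1                    1                    -1                         
  chi_3 (2d, j=1)            2             2*cos(2*pi/9)        2*cos(4*pi/9)        -1                   -2*cos(pi/9)         0                          
  chi_4 (2d, j=2)            2             2*cos(4*pi/9)        -2*cos(pi/9)         -1                   2*cos(2*pi/9)        0                          
  chi_5 (2d, j=3)            2             -1                   -1                   2                    -1                   0                          
  chi_6 (2d, j=4)            2             -2*cos(pi/9)         2*cos(2*pi/9)        -1                   2*cos(4*pi/9)        0                          

Spot check: chi_6 (2d, j=4) on {r^4, r^5} = 2*cos(4*pi/9).

Justification: D_9 has order 2*9 = 18 with 6 conjugacy classes, hence 6 irreducibles. Sum of squared dims 1 + 1 + 4 + 4 + 4 + 4 = 18 = |G|. Linear characters come from the abelianisation; the 2-dimensional irreps have character r^k -> 2*cos(2*pi*j*k/9), reflections -> 0.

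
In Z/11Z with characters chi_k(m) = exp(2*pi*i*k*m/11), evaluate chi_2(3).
chi_2(3) = zeta_11^6 = exp(-10*I*pi/11)

Working: chi_2(3) = zeta_11^(2*3) = zeta_11^6. Since zeta_11^11 = 1, this equals zeta_11^6 = exp(2*pi*i*6/11) = exp(-10*I*pi/11).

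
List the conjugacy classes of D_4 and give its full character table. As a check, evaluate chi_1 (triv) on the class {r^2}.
Conjugacy classes: {e} of size 1, {r^2} of size 1, {r^1, r^3} of size 2, {s, sr^2, ...} of size 2, {sr, sr^3, ...} of size 2.
Character table:
  irrep \ class              {e} (size 1)  {r^2} (size 1)  {r^1, r^3} (size 2)  {s, sr^2, ...} (size 2)  {sr, sr^3, ...} (size 2)
  chi_1 (triv)               1             1               1                    1                        1                       
  chi_2 (sign: r->1, s->-1)  1             1               1                    -1                       -1                      
  chi_3 (r->-1, s->1)        1             1               -1                   1                        -1                      
  chi_4 (r->-1, s->-1)       1             1               -1                   -1                       1                       
  chi_5 (2d, j=1)            2             -2              0                    0                        0                       

Spot check: chi_1 (triv) on {r^2} = 1.

Working: D_4 has order 2*4 = 8 with 5 conjugacy classes, hence 5 irreducibles. Sum of squared dims 1 + 1 + 1 + 1 + 4 = 8 = |G|. Linear characters come from the abelianisation; the 2-dimensional irreps have character r^k -> 2*cos(2*pi*j*k/4), reflections -> 0.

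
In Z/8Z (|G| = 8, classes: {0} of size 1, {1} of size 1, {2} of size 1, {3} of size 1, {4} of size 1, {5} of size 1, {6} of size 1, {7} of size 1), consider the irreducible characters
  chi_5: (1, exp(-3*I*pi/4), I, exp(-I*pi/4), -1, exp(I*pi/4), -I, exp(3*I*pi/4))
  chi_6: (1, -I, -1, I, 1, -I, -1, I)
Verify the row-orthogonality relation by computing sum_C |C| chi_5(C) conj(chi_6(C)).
Sum = 0; so <chi_5, chi_6> = 0 (distinct irreducibles are orthogonal).

Justification: Compute term by term over conjugacy classes (|C| * chi_5(C) * conj(chi_6(C))):
  1*(1)*conj(1) + 1*(exp(-3*I*pi/4))*conj(-I) + 1*(I)*conj(-1) + 1*(exp(-I*pi/4))*conj(I) + 1*(-1)*conj(1) + 1*(exp(I*pi/4))*conj(-I) + 1*(-I)*conj(-1) + 1*(exp(3*I*pi/4))*conj(I)
  = (1) + (exp(-I*pi/4)) + (-I) + (-exp(I*pi/4)) + (-1) + (exp(3*I*pi/4)) + (I) + (-exp(-3*I*pi/4))
  = 0.
(Exp terms are combined using exp(i*s)*conj(exp(i*t)) = exp(i*(s-t)), and sums of them are collapsed using the identity that for every m > 1 the m distinct m-th roots of unity sum to 0, e.g. 1 + exp(2*I*pi/3) + exp(-2*I*pi/3) = 0.)
Dividing by |G| = 8 gives 0/8 = 0, matching the row-orthogonality relation <chi_5, chi_6> = [chi_5 = chi_6].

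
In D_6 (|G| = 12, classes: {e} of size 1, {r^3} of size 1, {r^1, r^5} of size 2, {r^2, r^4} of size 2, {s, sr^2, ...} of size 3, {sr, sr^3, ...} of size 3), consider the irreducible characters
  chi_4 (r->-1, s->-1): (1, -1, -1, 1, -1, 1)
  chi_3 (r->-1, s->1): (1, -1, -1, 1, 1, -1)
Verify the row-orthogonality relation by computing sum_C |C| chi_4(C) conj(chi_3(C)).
Sum = 0; so <chi_4, chi_3> = 0 (distinct irreducibles are orthogonal).

Justification: Compute term by term over conjugacy classes (|C| * chi_4(C) * conj(chi_3(C))):
  1*(1)*conj(1) + 1*(-1)*conj(-1) + 2*(-1)*conj(-1) + 2*(1)*conj(1) + 3*(-1)*conj(1) + 3*(1)*conj(-1)
  = (1) + (1) + (2) + (2) + (-3) + (-3)
  = 0.
Dividing by |G| = 12 gives 0/12 = 0, matching the row-orthogonality relation <chi_4, chi_3> = [chi_4 = chi_3].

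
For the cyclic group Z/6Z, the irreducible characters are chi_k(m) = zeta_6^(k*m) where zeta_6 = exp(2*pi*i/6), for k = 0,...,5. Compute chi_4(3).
chi_4(3) = zeta_6^12 = 1

Solution. chi_4(3) = zeta_6^(4*3) = zeta_6^12. Since zeta_6^6 = 1, this equals zeta_6^0 = exp(2*pi*i*0/6) = 1.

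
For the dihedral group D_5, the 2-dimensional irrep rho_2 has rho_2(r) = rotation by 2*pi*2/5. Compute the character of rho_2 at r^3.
chi_{rho_2}(r^3) = 2*cos(2*pi*2*3/5) = -1/2 + sqrt(5)/2

Reasoning: rho_2(r^3) is rotation by angle 2*pi*2*3/5, whose trace is 2*cos(2*pi*2*3/5) = -1/2 + sqrt(5)/2.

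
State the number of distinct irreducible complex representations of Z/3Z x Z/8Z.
24

Explanation: The number of irreducible complex representations of a finite group equals its number of conjugacy classes. Z/3Z x Z/8Z is abelian of order 24, so every element is its own conjugacy class: 24 classes, so Z/3Z x Z/8Z (order 24) has exactly 24 irreducible complex representations.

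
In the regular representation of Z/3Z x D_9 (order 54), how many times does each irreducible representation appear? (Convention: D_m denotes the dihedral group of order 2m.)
Each irreducible V_i of dimension d_i appears with multiplicity d_i, i.e. rho_reg = (direct sum over all irreducibles V_i) d_i V_i. The irreducible dimensions for Z/3Z x D_9 are 1, 1, 1, 1, 1, 1, 2, 2, 2, 2, 2, 2, 2, 2, 2, 2, 2, 2: 6 irreducibles of dimension 1, each with multiplicity 1; 12 irreducibles of dimension 2, each with multiplicity 2. Total dimension 6*1*1 + 12*2*2 = 54 = |G|.

Reasoning: General theorem: in the regular representation of a finite group G, each irreducible appears with multiplicity equal to its dimension. Check: dim(rho_reg) = sum d_i^2 = 1 + 1 + 1 + 1 + 1 + 1 + 4 + 4 + 4 + 4 + 4 + 4 + 4 + 4 + 4 + 4 + 4 + 4 = 54 = |G|.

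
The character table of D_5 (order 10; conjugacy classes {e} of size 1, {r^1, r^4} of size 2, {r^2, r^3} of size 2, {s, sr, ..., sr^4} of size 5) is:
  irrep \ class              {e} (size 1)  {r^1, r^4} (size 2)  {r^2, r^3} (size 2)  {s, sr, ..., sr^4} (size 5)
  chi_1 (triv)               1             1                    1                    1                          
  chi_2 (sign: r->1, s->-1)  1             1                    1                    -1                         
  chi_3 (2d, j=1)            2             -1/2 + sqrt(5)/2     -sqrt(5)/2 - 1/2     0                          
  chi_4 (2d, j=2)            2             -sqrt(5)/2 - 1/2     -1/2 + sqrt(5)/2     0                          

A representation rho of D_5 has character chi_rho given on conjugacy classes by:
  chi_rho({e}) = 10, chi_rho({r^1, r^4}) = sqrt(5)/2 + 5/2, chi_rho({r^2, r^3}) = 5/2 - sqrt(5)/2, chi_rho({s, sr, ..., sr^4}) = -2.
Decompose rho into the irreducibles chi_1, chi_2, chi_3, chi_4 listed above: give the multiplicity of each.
Multiplicities: chi_1: 1, chi_2: 3, chi_3: 2, chi_4: 1.

Working: Use <chi_rho, chi> = (1/|G|) sum_C |C| * chi_rho(C) * conj(chi(C)) with |G| = 10 for each irreducible chi in the table:
  <chi_rho, chi_1> = (1/10)[1*(10)*conj(1) + 2*(sqrt(5)/2 + 5/2)*conj(1) + 2*(5/2 - sqrt(5)/2)*conj(1) + 5*(-2)*conj(1)]
      = (1/10)[(10) + (sqrt(5) + 5) + (5 - sqrt(5)) + (-10)] = 10/10 = 1
  <chi_rho, chi_2> = (1/10)[1*(10)*conj(1) + 2*(sqrt(5)/2 + 5/2)*conj(1) + 2*(5/2 - sqrt(5)/2)*conj(1) + 5*(-2)*conj(-1)]
      = (1/10)[(10) + (sqrt(5) + 5) + (5 - sqrt(5)) + (10)] = 30/10 = 3
  <chi_rho, chi_3> = (1/10)[1*(10)*conj(2) + 2*(sqrt(5)/2 + 5/2)*conj(-1/2 + sqrt(5)/2) + 2*(5/2 - sqrt(5)/2)*conj(-sqrt(5)/2 - 1/2) + 5*(-2)*conj(0)]
      = (1/10)[(20) + (2*sqrt(5)) + (-2*sqrt(5)) + (0)] = 20/10 = 2
  <chi_rho, chi_4> = (1/10)[1*(10)*conj(2) + 2*(sqrt(5)/2 + 5/2)*conj(-sqrt(5)/2 - 1/2) + 2*(5/2 - sqrt(5)/2)*conj(-1/2 + sqrt(5)/2) + 5*(-2)*conj(0)]
      = (1/10)[(20) + (-3*sqrt(5) - 5) + (-5 + 3*sqrt(5)) + (0)] = 10/10 = 1
Dimension check: dim(rho) = sum (mult * dim) = 1*1 + 3*1 + 2*2 + 1*2 = 10 = chi_rho(e) = 10.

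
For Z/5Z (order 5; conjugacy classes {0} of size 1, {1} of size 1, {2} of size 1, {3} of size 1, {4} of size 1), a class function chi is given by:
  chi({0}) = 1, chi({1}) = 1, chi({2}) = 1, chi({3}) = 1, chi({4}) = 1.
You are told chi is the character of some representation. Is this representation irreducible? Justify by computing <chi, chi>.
Irreducible: <chi, chi> = 1.

Details: <chi, chi> = (1/|G|) sum_C |C| * |chi(C)|^2 = (1/5)[1*|1|^2 + 1*|1|^2 + 1*|1|^2 + 1*|1|^2 + 1*|1|^2]
  = (1/5)[(1) + (1) + (1) + (1) + (1)] = 5/5 = 1.
(Exp terms are combined using exp(i*s)*conj(exp(i*t)) = exp(i*(s-t)), and sums of them are collapsed using the identity that for every m > 1 the m distinct m-th roots of unity sum to 0, e.g. 1 + exp(2*I*pi/3) + exp(-2*I*pi/3) = 0.)
A character is irreducible iff <chi, chi> = 1, so this representation is irreducible.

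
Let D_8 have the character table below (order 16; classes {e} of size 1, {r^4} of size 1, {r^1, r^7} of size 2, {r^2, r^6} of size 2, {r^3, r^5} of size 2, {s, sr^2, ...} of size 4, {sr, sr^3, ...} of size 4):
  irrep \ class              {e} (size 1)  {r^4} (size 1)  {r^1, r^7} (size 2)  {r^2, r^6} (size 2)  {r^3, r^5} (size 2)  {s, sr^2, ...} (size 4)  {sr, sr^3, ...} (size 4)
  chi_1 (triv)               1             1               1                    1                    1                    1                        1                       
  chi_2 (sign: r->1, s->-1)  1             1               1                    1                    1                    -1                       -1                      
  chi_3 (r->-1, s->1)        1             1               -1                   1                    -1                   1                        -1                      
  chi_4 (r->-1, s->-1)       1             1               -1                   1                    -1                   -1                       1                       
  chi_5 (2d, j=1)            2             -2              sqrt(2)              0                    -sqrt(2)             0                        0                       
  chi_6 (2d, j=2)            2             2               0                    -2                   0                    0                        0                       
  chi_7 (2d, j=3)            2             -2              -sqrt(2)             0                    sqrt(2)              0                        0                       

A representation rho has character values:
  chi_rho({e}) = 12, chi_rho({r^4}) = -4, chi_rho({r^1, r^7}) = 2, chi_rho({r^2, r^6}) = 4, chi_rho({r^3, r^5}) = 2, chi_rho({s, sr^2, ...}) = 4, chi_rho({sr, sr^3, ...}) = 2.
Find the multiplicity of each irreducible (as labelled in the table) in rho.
Multiplicities: chi_1: 3, chi_2: 0, chi_3: 1, chi_4: 0, chi_5: 2, chi_6: 0, chi_7: 2.

Details: Use <chi_rho, chi> = (1/|G|) sum_C |C| * chi_rho(C) * conj(chi(C)) with |G| = 16 for each irreducible chi in the table:
  <chi_rho, chi_1> = (1/16)[1*(12)*conj(1) + 1*(-4)*conj(1) + 2*(2)*conj(1) + 2*(4)*conj(1) + 2*(2)*conj(1) + 4*(4)*conj(1) + 4*(2)*conj(1)]
      = (1/16)[(12) + (-4) + (4) + (8) + (4) + (16) + (8)] = 48/16 = 3
  <chi_rho, chi_2> = (1/16)[1*(12)*conj(1) + 1*(-4)*conj(1) + 2*(2)*conj(1) + 2*(4)*conj(1) + 2*(2)*conj(1) + 4*(4)*conj(-1) + 4*(2)*conj(-1)]
      = (1/16)[(12) + (-4) + (4) + (8) + (4) + (-16) + (-8)] = 0/16 = 0
  <chi_rho, chi_3> = (1/16)[1*(12)*conj(1) + 1*(-4)*conj(1) + 2*(2)*conj(-1) + 2*(4)*conj(1) + 2*(2)*conj(-1) + 4*(4)*conj(1) + 4*(2)*conj(-1)]
      = (1/16)[(12) + (-4) + (-4) + (8) + (-4) + (16) + (-8)] = 16/16 = 1
  <chi_rho, chi_4> = (1/16)[1*(12)*conj(1) + 1*(-4)*conj(1) + 2*(2)*conj(-1) + 2*(4)*conj(1) + 2*(2)*conj(-1) + 4*(4)*conj(-1) + 4*(2)*conj(1)]
      = (1/16)[(12) + (-4) + (-4) + (8) + (-4) + (-16) + (8)] = 0/16 = 0
  <chi_rho, chi_5> = (1/16)[1*(12)*conj(2) + 1*(-4)*conj(-2) + 2*(2)*conj(sqrt(2)) + 2*(4)*conj(0) + 2*(2)*conj(-sqrt(2)) + 4*(4)*conj(0) + 4*(2)*conj(0)]
      = (1/16)[(24) + (8) + (4*sqrt(2)) + (0) + (-4*sqrt(2)) + (0) + (0)] = 32/16 = 2
  <chi_rho, chi_6> = (1/16)[1*(12)*conj(2) + 1*(-4)*conj(2) + 2*(2)*conj(0) + 2*(4)*conj(-2) + 2*(2)*conj(0) + 4*(4)*conj(0) + 4*(2)*conj(0)]
      = (1/16)[(24) + (-8) + (0) + (-16) + (0) + (0) + (0)] = 0/16 = 0
  <chi_rho, chi_7> = (1/16)[1*(12)*conj(2) + 1*(-4)*conj(-2) + 2*(2)*conj(-sqrt(2)) + 2*(4)*conj(0) + 2*(2)*conj(sqrt(2)) + 4*(4)*conj(0) + 4*(2)*conj(0)]
      = (1/16)[(24) + (8) + (-4*sqrt(2)) + (0) + (4*sqrt(2)) + (0) + (0)] = 32/16 = 2
Dimension check: dim(rho) = sum (mult * dim) = 3*1 + 0*1 + 1*1 + 0*1 + 2*2 + 0*2 + 2*2 = 12 = chi_rho(e) = 12.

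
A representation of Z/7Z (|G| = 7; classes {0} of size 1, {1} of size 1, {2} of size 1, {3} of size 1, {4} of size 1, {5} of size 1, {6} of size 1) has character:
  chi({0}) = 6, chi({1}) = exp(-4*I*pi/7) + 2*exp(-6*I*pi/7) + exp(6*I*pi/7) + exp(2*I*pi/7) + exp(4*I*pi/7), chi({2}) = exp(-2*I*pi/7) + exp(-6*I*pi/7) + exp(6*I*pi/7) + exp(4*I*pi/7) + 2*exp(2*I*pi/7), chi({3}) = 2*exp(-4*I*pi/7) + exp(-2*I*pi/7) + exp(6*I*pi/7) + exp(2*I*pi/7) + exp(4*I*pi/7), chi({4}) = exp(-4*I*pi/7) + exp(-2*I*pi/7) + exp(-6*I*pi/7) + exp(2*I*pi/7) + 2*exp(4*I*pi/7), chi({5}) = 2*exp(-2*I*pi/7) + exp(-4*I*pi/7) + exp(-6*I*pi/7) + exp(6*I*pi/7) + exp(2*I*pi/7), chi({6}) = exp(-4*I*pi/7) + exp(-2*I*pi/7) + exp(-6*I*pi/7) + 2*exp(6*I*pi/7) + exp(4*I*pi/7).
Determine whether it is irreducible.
Not irreducible (reducible): <chi, chi> = 8 > 1.

Details: <chi, chi> = (1/|G|) sum_C |C| * |chi(C)|^2 = (1/7)[1*|6|^2 + 1*|exp(-4*I*pi/7) + 2*exp(-6*I*pi/7) + exp(6*I*pi/7) + exp(2*I*pi/7) + exp(4*I*pi/7)|^2 + 1*|exp(-2*I*pi/7) + exp(-6*I*pi/7) + exp(6*I*pi/7) + exp(4*I*pi/7) + 2*exp(2*I*pi/7)|^2 + 1*|2*exp(-4*I*pi/7) + exp(-2*I*pi/7) + exp(6*I*pi/7) + exp(2*I*pi/7) + exp(4*I*pi/7)|^2 + 1*|exp(-4*I*pi/7) + exp(-2*I*pi/7) + exp(-6*I*pi/7) + exp(2*I*pi/7) + 2*exp(4*I*pi/7)|^2 + 1*|2*exp(-2*I*pi/7) + exp(-4*I*pi/7) + exp(-6*I*pi/7) + exp(6*I*pi/7) + exp(2*I*pi/7)|^2 + 1*|exp(-4*I*pi/7) + exp(-2*I*pi/7) + exp(-6*I*pi/7) + 2*exp(6*I*pi/7) + exp(4*I*pi/7)|^2]
  = (1/7)[(36) + (8 + 6*exp(-2*I*pi/7) + 4*exp(-4*I*pi/7) + 4*exp(-6*I*pi/7) + 4*exp(6*I*pi/7) + 4*exp(4*I*pi/7) + 6*exp(2*I*pi/7)) + (8 + 6*exp(-4*I*pi/7) + 4*exp(-2*I*pi/7) + 4*exp(-6*I*pi/7) + 4*exp(6*I*pi/7) + 4*exp(2*I*pi/7) + 6*exp(4*I*pi/7)) + (8 + 4*exp(-4*I*pi/7) + 4*exp(-2*I*pi/7) + 6*exp(-6*I*pi/7) + 6*exp(6*I*pi/7) + 4*exp(2*I*pi/7) + 4*exp(4*I*pi/7)) + (8 + 4*exp(-4*I*pi/7) + 4*exp(-2*I*pi/7) + 6*exp(-6*I*pi/7) + 6*exp(6*I*pi/7) + 4*exp(2*I*pi/7) + 4*exp(4*I*pi/7)) + (8 + 6*exp(-4*I*pi/7) + 4*exp(-2*I*pi/7) + 4*exp(-6*I*pi/7) + 4*exp(6*I*pi/7) + 4*exp(2*I*pi/7) + 6*exp(4*I*pi/7)) + (8 + 6*exp(-2*I*pi/7) + 4*exp(-4*I*pi/7) + 4*exp(-6*I*pi/7) + 4*exp(6*I*pi/7) + 4*exp(4*I*pi/7) + 6*exp(2*I*pi/7))] = 56/7 = 8.
(Exp terms are combined using exp(i*s)*conj(exp(i*t)) = exp(i*(s-t)), and sums of them are collapsed using the identity that for every m > 1 the m distinct m-th roots of unity sum to 0, e.g. 1 + exp(2*I*pi/3) + exp(-2*I*pi/3) = 0.)
A character is irreducible iff <chi, chi> = 1, so this representation is reducible.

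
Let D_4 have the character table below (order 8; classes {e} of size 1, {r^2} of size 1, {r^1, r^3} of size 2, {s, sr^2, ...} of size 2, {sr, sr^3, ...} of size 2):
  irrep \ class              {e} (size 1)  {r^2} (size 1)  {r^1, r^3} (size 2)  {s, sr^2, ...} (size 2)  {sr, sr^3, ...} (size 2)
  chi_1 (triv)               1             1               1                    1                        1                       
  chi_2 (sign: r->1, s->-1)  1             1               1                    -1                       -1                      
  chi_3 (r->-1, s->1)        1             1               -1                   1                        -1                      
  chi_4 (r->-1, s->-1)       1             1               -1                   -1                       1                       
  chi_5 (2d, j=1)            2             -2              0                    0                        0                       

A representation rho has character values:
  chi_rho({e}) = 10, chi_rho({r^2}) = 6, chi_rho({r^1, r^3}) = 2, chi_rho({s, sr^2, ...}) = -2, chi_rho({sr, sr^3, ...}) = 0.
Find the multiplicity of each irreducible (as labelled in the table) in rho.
Multiplicities: chi_1: 2, chi_2: 3, chi_3: 1, chi_4: 2, chi_5: 1.

Details: Use <chi_rho, chi> = (1/|G|) sum_C |C| * chi_rho(C) * conj(chi(C)) with |G| = 8 for each irreducible chi in the table:
  <chi_rho, chi_1> = (1/8)[1*(10)*conj(1) + 1*(6)*conj(1) + 2*(2)*conj(1) + 2*(-2)*conj(1) + 2*(0)*conj(1)]
      = (1/8)[(10) + (6) + (4) + (-4) + (0)] = 16/8 = 2
  <chi_rho, chi_2> = (1/8)[1*(10)*conj(1) + 1*(6)*conj(1) + 2*(2)*conj(1) + 2*(-2)*conj(-1) + 2*(0)*conj(-1)]
      = (1/8)[(10) + (6) + (4) + (4) + (0)] = 24/8 = 3
  <chi_rho, chi_3> = (1/8)[1*(10)*conj(1) + 1*(6)*conj(1) + 2*(2)*conj(-1) + 2*(-2)*conj(1) + 2*(0)*conj(-1)]
      = (1/8)[(10) + (6) + (-4) + (-4) + (0)] = 8/8 = 1
  <chi_rho, chi_4> = (1/8)[1*(10)*conj(1) + 1*(6)*conj(1) + 2*(2)*conj(-1) + 2*(-2)*conj(-1) + 2*(0)*conj(1)]
      = (1/8)[(10) + (6) + (-4) + (4) + (0)] = 16/8 = 2
  <chi_rho, chi_5> = (1/8)[1*(10)*conj(2) + 1*(6)*conj(-2) + 2*(2)*conj(0) + 2*(-2)*conj(0) + 2*(0)*conj(0)]
      = (1/8)[(20) + (-12) + (0) + (0) + (0)] = 8/8 = 1
Dimension check: dim(rho) = sum (mult * dim) = 2*1 + 3*1 + 1*1 + 2*1 + 1*2 = 10 = chi_rho(e) = 10.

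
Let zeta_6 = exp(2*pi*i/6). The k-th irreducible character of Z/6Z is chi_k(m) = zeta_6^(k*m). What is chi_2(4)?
chi_2(4) = zeta_6^8 = exp(2*I*pi/3)

Argument: chi_2(4) = zeta_6^(2*4) = zeta_6^8. Since zeta_6^6 = 1, this equals zeta_6^2 = exp(2*pi*i*2/6) = exp(2*I*pi/3).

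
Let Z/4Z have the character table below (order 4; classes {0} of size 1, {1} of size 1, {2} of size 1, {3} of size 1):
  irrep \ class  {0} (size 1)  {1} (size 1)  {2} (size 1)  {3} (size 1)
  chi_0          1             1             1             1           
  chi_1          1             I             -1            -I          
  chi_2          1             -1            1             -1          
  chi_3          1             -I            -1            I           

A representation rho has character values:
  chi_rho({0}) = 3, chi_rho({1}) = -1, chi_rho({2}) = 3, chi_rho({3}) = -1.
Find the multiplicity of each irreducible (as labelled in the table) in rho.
Multiplicities: chi_0: 1, chi_1: 0, chi_2: 2, chi_3: 0.

Explanation: Use <chi_rho, chi> = (1/|G|) sum_C |C| * chi_rho(C) * conj(chi(C)) with |G| = 4 for each irreducible chi in the table:
  <chi_rho, chi_0> = (1/4)[1*(3)*conj(1) + 1*(-1)*conj(1) + 1*(3)*conj(1) + 1*(-1)*conj(1)]
      = (1/4)[(3) + (-1) + (3) + (-1)] = 4/4 = 1
  <chi_rho, chi_1> = (1/4)[1*(3)*conj(1) + 1*(-1)*conj(I) + 1*(3)*conj(-1) + 1*(-1)*conj(-I)]
      = (1/4)[(3) + (I) + (-3) + (-I)] = 0/4 = 0
  <chi_rho, chi_2> = (1/4)[1*(3)*conj(1) + 1*(-1)*conj(-1) + 1*(3)*conj(1) + 1*(-1)*conj(-1)]
      = (1/4)[(3) + (1) + (3) + (1)] = 8/4 = 2
  <chi_rho, chi_3> = (1/4)[1*(3)*conj(1) + 1*(-1)*conj(-I) + 1*(3)*conj(-1) + 1*(-1)*conj(I)]
      = (1/4)[(3) + (-I) + (-3) + (I)] = 0/4 = 0
(Exp terms are combined using exp(i*s)*conj(exp(i*t)) = exp(i*(s-t)), and sums of them are collapsed using the identity that for every m > 1 the m distinct m-th roots of unity sum to 0, e.g. 1 + exp(2*I*pi/3) + exp(-2*I*pi/3) = 0.)
Dimension check: dim(rho) = sum (mult * dim) = 1*1 + 0*1 + 2*1 + 0*1 = 3 = chi_rho(e) = 3.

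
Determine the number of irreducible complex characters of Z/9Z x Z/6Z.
54

Explanation: The number of irreducible complex representations of a finite group equals its number of conjugacy classes. Z/9Z x Z/6Z is abelian of order 54, so every element is its own conjugacy class: 54 classes, so Z/9Z x Z/6Z (order 54) has exactly 54 irreducible complex representations.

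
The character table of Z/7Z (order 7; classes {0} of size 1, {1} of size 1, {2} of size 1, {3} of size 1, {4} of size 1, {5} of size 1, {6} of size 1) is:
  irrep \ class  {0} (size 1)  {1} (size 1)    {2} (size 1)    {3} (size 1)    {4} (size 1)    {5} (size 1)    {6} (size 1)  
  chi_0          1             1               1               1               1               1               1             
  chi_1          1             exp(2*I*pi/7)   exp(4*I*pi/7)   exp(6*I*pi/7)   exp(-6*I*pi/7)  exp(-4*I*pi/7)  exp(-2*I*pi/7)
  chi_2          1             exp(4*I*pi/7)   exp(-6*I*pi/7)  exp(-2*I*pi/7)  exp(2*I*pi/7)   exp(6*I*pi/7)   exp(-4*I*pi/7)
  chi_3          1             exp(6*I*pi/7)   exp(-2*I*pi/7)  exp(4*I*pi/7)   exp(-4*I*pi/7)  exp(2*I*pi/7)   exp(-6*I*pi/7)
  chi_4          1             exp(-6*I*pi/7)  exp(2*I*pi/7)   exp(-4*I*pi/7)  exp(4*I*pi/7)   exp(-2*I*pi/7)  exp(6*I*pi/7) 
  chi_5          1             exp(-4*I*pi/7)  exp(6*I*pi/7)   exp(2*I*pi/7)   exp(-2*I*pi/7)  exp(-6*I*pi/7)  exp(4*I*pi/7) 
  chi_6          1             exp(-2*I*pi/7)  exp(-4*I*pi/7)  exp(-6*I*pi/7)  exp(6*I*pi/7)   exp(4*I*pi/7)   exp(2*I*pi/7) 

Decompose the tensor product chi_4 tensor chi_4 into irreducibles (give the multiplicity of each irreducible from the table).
chi_4 tensor chi_4 = chi_1 (all other irreducibles have multiplicity 0).

The character of a tensor product is the pointwise product (chi_4 * chi_4)(C) = chi_4(C) * chi_4(C):
  {0}: (1)*(1), {1}: (exp(-6*I*pi/7))*(exp(-6*I*pi/7)), {2}: (exp(2*I*pi/7))*(exp(2*I*pi/7)), {3}: (exp(-4*I*pi/7))*(exp(-4*I*pi/7)), {4}: (exp(4*I*pi/7))*(exp(4*I*pi/7)), {5}: (exp(-2*I*pi/7))*(exp(-2*I*pi/7)), {6}: (exp(6*I*pi/7))*(exp(6*I*pi/7))
so (chi_4 * chi_4) takes values
  {0} -> 1, {1} -> exp(2*I*pi/7), {2} -> exp(4*I*pi/7), {3} -> exp(6*I*pi/7), {4} -> exp(-6*I*pi/7), {5} -> exp(-4*I*pi/7), {6} -> exp(-2*I*pi/7).
Now take the inner product of this character with each irreducible chi from the table, <chi_4*chi_4, chi> = (1/7) sum_C |C| (chi_4*chi_4)(C) conj(chi(C)):
  <chi_4*chi_4, chi_0> = (1/7)[1*(1)*conj(1) + 1*(exp(2*I*pi/7))*conj(1) + 1*(exp(4*I*pi/7))*conj(1) + 1*(exp(6*I*pi/7))*conj(1) + 1*(exp(-6*I*pi/7))*conj(1) + 1*(exp(-4*I*pi/7))*conj(1) + 1*(exp(-2*I*pi/7))*conj(1)]
      = (1/7)[(1) + (exp(2*I*pi/7)) + (exp(4*I*pi/7)) + (exp(6*I*pi/7)) + (exp(-6*I*pi/7)) + (exp(-4*I*pi/7)) + (exp(-2*I*pi/7))] = 0/7 = 0
  <chi_4*chi_4, chi_1> = (1/7)[1*(1)*conj(1) + 1*(exp(2*I*pi/7))*conj(exp(2*I*pi/7)) + 1*(exp(4*I*pi/7))*conj(exp(4*I*pi/7)) + 1*(exp(6*I*pi/7))*conj(exp(6*I*pi/7)) + 1*(exp(-6*I*pi/7))*conj(exp(-6*I*pi/7)) + 1*(exp(-4*I*pi/7))*conj(exp(-4*I*pi/7)) + 1*(exp(-2*I*pi/7))*conj(exp(-2*I*pi/7))]
      = (1/7)[(1) + (1) + (1) + (1) + (1) + (1) + (1)] = 7/7 = 1
  <chi_4*chi_4, chi_2> = (1/7)[1*(1)*conj(1) + 1*(exp(2*I*pi/7))*conj(exp(4*I*pi/7)) + 1*(exp(4*I*pi/7))*conj(exp(-6*I*pi/7)) + 1*(exp(6*I*pi/7))*conj(exp(-2*I*pi/7)) + 1*(exp(-6*I*pi/7))*conj(exp(2*I*pi/7)) + 1*(exp(-4*I*pi/7))*conj(exp(6*I*pi/7)) + 1*(exp(-2*I*pi/7))*conj(exp(-4*I*pi/7))]
      = (1/7)[(1) + (exp(-2*I*pi/7)) + (exp(-4*I*pi/7)) + (exp(-6*I*pi/7)) + (exp(6*I*pi/7)) + (exp(4*I*pi/7)) + (exp(2*I*pi/7))] = 0/7 = 0
  <chi_4*chi_4, chi_3> = (1/7)[1*(1)*conj(1) + 1*(exp(2*I*pi/7))*conj(exp(6*I*pi/7)) + 1*(exp(4*I*pi/7))*conj(exp(-2*I*pi/7)) + 1*(exp(6*I*pi/7))*conj(exp(4*I*pi/7)) + 1*(exp(-6*I*pi/7))*conj(exp(-4*I*pi/7)) + 1*(exp(-4*I*pi/7))*conj(exp(2*I*pi/7)) + 1*(exp(-2*I*pi/7))*conj(exp(-6*I*pi/7))]
      = (1/7)[(1) + (exp(-4*I*pi/7)) + (exp(6*I*pi/7)) + (exp(2*I*pi/7)) + (exp(-2*I*pi/7)) + (exp(-6*I*pi/7)) + (exp(4*I*pi/7))] = 0/7 = 0
  <chi_4*chi_4, chi_4> = (1/7)[1*(1)*conj(1) + 1*(exp(2*I*pi/7))*conj(exp(-6*I*pi/7)) + 1*(exp(4*I*pi/7))*conj(exp(2*I*pi/7)) + 1*(exp(6*I*pi/7))*conj(exp(-4*I*pi/7)) + 1*(exp(-6*I*pi/7))*conj(exp(4*I*pi/7)) + 1*(exp(-4*I*pi/7))*conj(exp(-2*I*pi/7)) + 1*(exp(-2*I*pi/7))*conj(exp(6*I*pi/7))]
      = (1/7)[(1) + (exp(-6*I*pi/7)) + (exp(2*I*pi/7)) + (exp(-4*I*pi/7)) + (exp(4*I*pi/7)) + (exp(-2*I*pi/7)) + (exp(6*I*pi/7))] = 0/7 = 0
  <chi_4*chi_4, chi_5> = (1/7)[1*(1)*conj(1) + 1*(exp(2*I*pi/7))*conj(exp(-4*I*pi/7)) + 1*(exp(4*I*pi/7))*conj(exp(6*I*pi/7)) + 1*(exp(6*I*pi/7))*conj(exp(2*I*pi/7)) + 1*(exp(-6*I*pi/7))*conj(exp(-2*I*pi/7)) + 1*(exp(-4*I*pi/7))*conj(exp(-6*I*pi/7)) + 1*(exp(-2*I*pi/7))*conj(exp(4*I*pi/7))]
      = (1/7)[(1) + (exp(6*I*pi/7)) + (exp(-2*I*pi/7)) + (exp(4*I*pi/7)) + (exp(-4*I*pi/7)) + (exp(2*I*pi/7)) + (exp(-6*I*pi/7))] = 0/7 = 0
  <chi_4*chi_4, chi_6> = (1/7)[1*(1)*conj(1) + 1*(exp(2*I*pi/7))*conj(exp(-2*I*pi/7)) + 1*(exp(4*I*pi/7))*conj(exp(-4*I*pi/7)) + 1*(exp(6*I*pi/7))*conj(exp(-6*I*pi/7)) + 1*(exp(-6*I*pi/7))*conj(exp(6*I*pi/7)) + 1*(exp(-4*I*pi/7))*conj(exp(4*I*pi/7)) + 1*(exp(-2*I*pi/7))*conj(exp(2*I*pi/7))]
      = (1/7)[(1) + (exp(4*I*pi/7)) + (exp(-6*I*pi/7)) + (exp(-2*I*pi/7)) + (exp(2*I*pi/7)) + (exp(6*I*pi/7)) + (exp(-4*I*pi/7))] = 0/7 = 0
(Exp terms are combined using exp(i*s)*conj(exp(i*t)) = exp(i*(s-t)), and sums of them are collapsed using the identity that for every m > 1 the m distinct m-th roots of unity sum to 0, e.g. 1 + exp(2*I*pi/3) + exp(-2*I*pi/3) = 0.)
Hence the multiplicities are chi_1: 1. Dimension check: dim(chi_4)*dim(chi_4) = 1*1 = 1 and sum (mult * dim) = 1*1 = 1.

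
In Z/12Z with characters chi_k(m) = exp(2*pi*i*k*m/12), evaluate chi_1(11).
chi_1(11) = zeta_12^11 = exp(-I*pi/6)

Proof sketch: chi_1(11) = zeta_12^(1*11) = zeta_12^11. Since zeta_12^12 = 1, this equals zeta_12^11 = exp(2*pi*i*11/12) = exp(-I*pi/6).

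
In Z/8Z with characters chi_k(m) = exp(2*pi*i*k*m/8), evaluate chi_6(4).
chi_6(4) = zeta_8^24 = 1

Solution. chi_6(4) = zeta_8^(6*4) = zeta_8^24. Since zeta_8^8 = 1, this equals zeta_8^0 = exp(2*pi*i*0/8) = 1.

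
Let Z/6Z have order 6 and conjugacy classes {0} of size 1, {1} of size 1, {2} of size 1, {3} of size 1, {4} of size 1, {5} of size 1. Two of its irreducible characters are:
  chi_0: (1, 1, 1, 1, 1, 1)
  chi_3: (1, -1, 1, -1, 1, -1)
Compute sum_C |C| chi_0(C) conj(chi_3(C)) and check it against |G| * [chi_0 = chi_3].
Sum = 0; so <chi_0, chi_3> = 0 (distinct irreducibles are orthogonal).

Explanation: Compute term by term over conjugacy classes (|C| * chi_0(C) * conj(chi_3(C))):
  1*(1)*conj(1) + 1*(1)*conj(-1) + 1*(1)*conj(1) + 1*(1)*conj(-1) + 1*(1)*conj(1) + 1*(1)*conj(-1)
  = (1) + (-1) + (1) + (-1) + (1) + (-1)
  = 0.
(Exp terms are combined using exp(i*s)*conj(exp(i*t)) = exp(i*(s-t)), and sums of them are collapsed using the identity that for every m > 1 the m distinct m-th roots of unity sum to 0, e.g. 1 + exp(2*I*pi/3) + exp(-2*I*pi/3) = 0.)
Dividing by |G| = 6 gives 0/6 = 0, matching the row-orthogonality relation <chi_0, chi_3> = [chi_0 = chi_3].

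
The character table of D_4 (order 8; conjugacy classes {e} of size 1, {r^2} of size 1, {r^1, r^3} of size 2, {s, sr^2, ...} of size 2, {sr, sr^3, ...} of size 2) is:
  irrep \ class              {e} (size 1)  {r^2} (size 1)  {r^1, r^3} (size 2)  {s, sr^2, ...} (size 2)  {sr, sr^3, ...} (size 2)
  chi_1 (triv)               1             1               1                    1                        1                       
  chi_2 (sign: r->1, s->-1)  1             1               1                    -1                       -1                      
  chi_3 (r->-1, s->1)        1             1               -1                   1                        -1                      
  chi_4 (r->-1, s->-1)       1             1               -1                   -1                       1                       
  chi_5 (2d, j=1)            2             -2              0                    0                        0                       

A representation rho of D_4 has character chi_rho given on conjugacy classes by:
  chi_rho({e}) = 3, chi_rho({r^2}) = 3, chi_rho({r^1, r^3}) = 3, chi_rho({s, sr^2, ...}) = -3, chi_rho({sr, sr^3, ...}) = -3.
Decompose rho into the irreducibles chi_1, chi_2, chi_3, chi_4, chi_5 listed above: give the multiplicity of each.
Multiplicities: chi_1: 0, chi_2: 3, chi_3: 0, chi_4: 0, chi_5: 0.

Proof sketch: Use <chi_rho, chi> = (1/|G|) sum_C |C| * chi_rho(C) * conj(chi(C)) with |G| = 8 for each irreducible chi in the table:
  <chi_rho, chi_1> = (1/8)[1*(3)*conj(1) + 1*(3)*conj(1) + 2*(3)*conj(1) + 2*(-3)*conj(1) + 2*(-3)*conj(1)]
      = (1/8)[(3) + (3) + (6) + (-6) + (-6)] = 0/8 = 0
  <chi_rho, chi_2> = (1/8)[1*(3)*conj(1) + 1*(3)*conj(1) + 2*(3)*conj(1) + 2*(-3)*conj(-1) + 2*(-3)*conj(-1)]
      = (1/8)[(3) + (3) + (6) + (6) + (6)] = 24/8 = 3
  <chi_rho, chi_3> = (1/8)[1*(3)*conj(1) + 1*(3)*conj(1) + 2*(3)*conj(-1) + 2*(-3)*conj(1) + 2*(-3)*conj(-1)]
      = (1/8)[(3) + (3) + (-6) + (-6) + (6)] = 0/8 = 0
  <chi_rho, chi_4> = (1/8)[1*(3)*conj(1) + 1*(3)*conj(1) + 2*(3)*conj(-1) + 2*(-3)*conj(-1) + 2*(-3)*conj(1)]
      = (1/8)[(3) + (3) + (-6) + (6) + (-6)] = 0/8 = 0
  <chi_rho, chi_5> = (1/8)[1*(3)*conj(2) + 1*(3)*conj(-2) + 2*(3)*conj(0) + 2*(-3)*conj(0) + 2*(-3)*conj(0)]
      = (1/8)[(6) + (-6) + (0) + (0) + (0)] = 0/8 = 0
Dimension check: dim(rho) = sum (mult * dim) = 0*1 + 3*1 + 0*1 + 0*1 + 0*2 = 3 = chi_rho(e) = 3.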